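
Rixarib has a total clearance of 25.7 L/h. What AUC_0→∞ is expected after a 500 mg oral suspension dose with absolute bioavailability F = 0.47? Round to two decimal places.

AUC_0→∞ = F × Dose / CL
        = 0.47 × 500 / 25.7 = 9.14397 mg/L·h

AUC = 9.14 mg/L·h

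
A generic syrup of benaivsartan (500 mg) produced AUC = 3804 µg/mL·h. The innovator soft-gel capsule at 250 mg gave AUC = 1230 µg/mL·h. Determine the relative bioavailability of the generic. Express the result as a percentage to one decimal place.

F_rel = 154.6%

F_rel = (AUC_test/D_test) / (AUC_ref/D_ref)
      = (3804/500) / (1230/250)
      = 7.608 / 4.92 = 1.5463 = 154.63%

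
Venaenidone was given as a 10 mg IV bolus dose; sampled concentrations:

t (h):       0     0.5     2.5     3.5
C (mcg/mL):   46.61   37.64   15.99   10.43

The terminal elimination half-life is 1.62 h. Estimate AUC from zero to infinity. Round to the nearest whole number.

Trapezoidal AUC_0→3.5:
  [0→0.5]: (46.61+37.64)/2 × 0.5 = 21.0625
  [0.5→2.5]: (37.64+15.99)/2 × 2 = 53.63
  [2.5→3.5]: (15.99+10.43)/2 × 1 = 13.21
  Sum = 87.9025 mcg/mL·h
k_e = ln2 / t½ = 0.693147 / 1.62 = 0.4279 h^-1
Extrapolated tail: C_last / k_e = 10.43 / 0.4279 = 24.375
AUC_0→∞ = 87.9025 + 24.375 = 112.2775 mcg/mL·h

AUC = 112 mcg/mL·h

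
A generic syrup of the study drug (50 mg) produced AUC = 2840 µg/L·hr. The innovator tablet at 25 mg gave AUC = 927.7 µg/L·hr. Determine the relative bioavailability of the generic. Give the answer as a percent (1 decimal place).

F_rel = 153.1%

F_rel = (AUC_test/D_test) / (AUC_ref/D_ref)
      = (2840/50) / (927.7/25)
      = 56.8 / 37.108 = 1.5307 = 153.07%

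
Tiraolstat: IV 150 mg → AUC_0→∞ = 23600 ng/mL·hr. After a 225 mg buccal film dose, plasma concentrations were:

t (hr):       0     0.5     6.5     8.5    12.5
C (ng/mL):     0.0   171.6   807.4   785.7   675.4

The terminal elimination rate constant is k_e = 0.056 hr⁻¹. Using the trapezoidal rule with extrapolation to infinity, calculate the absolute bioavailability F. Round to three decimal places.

Trapezoidal AUC_0→12.5 (buccal film):
  [0→0.5]: (0.0+171.6)/2 × 0.5 = 42.9
  [0.5→6.5]: (171.6+807.4)/2 × 6 = 2937.0
  [6.5→8.5]: (807.4+785.7)/2 × 2 = 1593.1
  [8.5→12.5]: (785.7+675.4)/2 × 4 = 2922.2
  Sum = 7495.2 ng/mL·hr
Tail: C_last/k_e = 675.4/0.056 = 12060.714
AUC_0→∞ (buccal film) = 7495.2 + 12060.714 = 19555.914 ng/mL·hr
F = (AUC_ev/D_ev)/(AUC_iv/D_iv) = (19555.914/225)/(23600/150) = 86.9152/157.333 = 0.5524

F = 0.552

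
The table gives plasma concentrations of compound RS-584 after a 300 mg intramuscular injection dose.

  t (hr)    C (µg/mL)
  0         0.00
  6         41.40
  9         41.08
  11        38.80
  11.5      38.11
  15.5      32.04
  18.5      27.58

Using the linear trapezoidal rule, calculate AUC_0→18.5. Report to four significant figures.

Trapezoidal AUC_0→18.5:
  [0→6]: (0.00+41.40)/2 × 6 = 124.2
  [6→9]: (41.40+41.08)/2 × 3 = 123.72
  [9→11]: (41.08+38.80)/2 × 2 = 79.88
  [11→11.5]: (38.80+38.11)/2 × 0.5 = 19.2275
  [11.5→15.5]: (38.11+32.04)/2 × 4 = 140.3
  [15.5→18.5]: (32.04+27.58)/2 × 3 = 89.43
  Sum = 576.7575 µg/mL·hr

AUC = 576.8 µg/mL·hr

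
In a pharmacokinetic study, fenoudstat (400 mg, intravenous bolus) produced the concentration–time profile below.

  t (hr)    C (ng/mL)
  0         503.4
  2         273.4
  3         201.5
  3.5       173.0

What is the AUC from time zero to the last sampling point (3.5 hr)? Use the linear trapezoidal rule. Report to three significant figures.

AUC = 1110 ng/mL·hr

Trapezoidal AUC_0→3.5:
  [0→2]: (503.4+273.4)/2 × 2 = 776.8
  [2→3]: (273.4+201.5)/2 × 1 = 237.45
  [3→3.5]: (201.5+173.0)/2 × 0.5 = 93.625
  Sum = 1107.875 ng/mL·hr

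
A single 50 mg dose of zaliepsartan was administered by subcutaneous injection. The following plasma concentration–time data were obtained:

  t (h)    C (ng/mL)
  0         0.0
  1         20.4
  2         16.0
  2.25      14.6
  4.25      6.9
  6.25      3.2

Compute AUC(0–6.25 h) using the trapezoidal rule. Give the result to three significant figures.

Trapezoidal AUC_0→6.25:
  [0→1]: (0.0+20.4)/2 × 1 = 10.2
  [1→2]: (20.4+16.0)/2 × 1 = 18.2
  [2→2.25]: (16.0+14.6)/2 × 0.25 = 3.825
  [2.25→4.25]: (14.6+6.9)/2 × 2 = 21.5
  [4.25→6.25]: (6.9+3.2)/2 × 2 = 10.1
  Sum = 63.825 ng/mL·h

AUC = 63.8 ng/mL·h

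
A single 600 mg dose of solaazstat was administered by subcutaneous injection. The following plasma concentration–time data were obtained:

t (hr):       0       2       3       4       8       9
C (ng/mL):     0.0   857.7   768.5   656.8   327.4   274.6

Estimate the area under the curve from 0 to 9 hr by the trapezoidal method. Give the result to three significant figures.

AUC = 4650 ng/mL·hr

Trapezoidal AUC_0→9:
  [0→2]: (0.0+857.7)/2 × 2 = 857.7
  [2→3]: (857.7+768.5)/2 × 1 = 813.1
  [3→4]: (768.5+656.8)/2 × 1 = 712.65
  [4→8]: (656.8+327.4)/2 × 4 = 1968.4
  [8→9]: (327.4+274.6)/2 × 1 = 301.0
  Sum = 4652.85 ng/mL·hr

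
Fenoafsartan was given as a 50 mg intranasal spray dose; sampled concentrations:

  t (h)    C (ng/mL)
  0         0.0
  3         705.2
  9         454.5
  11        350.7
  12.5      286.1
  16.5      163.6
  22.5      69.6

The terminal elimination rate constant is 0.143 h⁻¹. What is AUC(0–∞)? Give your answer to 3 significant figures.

Trapezoidal AUC_0→22.5:
  [0→3]: (0.0+705.2)/2 × 3 = 1057.8
  [3→9]: (705.2+454.5)/2 × 6 = 3479.1
  [9→11]: (454.5+350.7)/2 × 2 = 805.2
  [11→12.5]: (350.7+286.1)/2 × 1.5 = 477.6
  [12.5→16.5]: (286.1+163.6)/2 × 4 = 899.4
  [16.5→22.5]: (163.6+69.6)/2 × 6 = 699.6
  Sum = 7418.7 ng/mL·h
Extrapolated tail: C_last / k_e = 69.6 / 0.143 = 486.713
AUC_0→∞ = 7418.7 + 486.713 = 7905.413 ng/mL·h

AUC = 7910 ng/mL·h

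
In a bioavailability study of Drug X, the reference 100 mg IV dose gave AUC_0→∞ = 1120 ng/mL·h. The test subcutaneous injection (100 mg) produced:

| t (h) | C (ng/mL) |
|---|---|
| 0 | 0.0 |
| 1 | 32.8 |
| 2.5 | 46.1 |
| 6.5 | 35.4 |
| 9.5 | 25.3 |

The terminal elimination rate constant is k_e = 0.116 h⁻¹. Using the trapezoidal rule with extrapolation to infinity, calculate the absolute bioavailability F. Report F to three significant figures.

F = 0.489

Trapezoidal AUC_0→9.5 (subcutaneous injection):
  [0→1]: (0.0+32.8)/2 × 1 = 16.4
  [1→2.5]: (32.8+46.1)/2 × 1.5 = 59.175
  [2.5→6.5]: (46.1+35.4)/2 × 4 = 163.0
  [6.5→9.5]: (35.4+25.3)/2 × 3 = 91.05
  Sum = 329.625 ng/mL·h
Tail: C_last/k_e = 25.3/0.116 = 218.103
AUC_0→∞ (subcutaneous injection) = 329.625 + 218.103 = 547.728 ng/mL·h
F = (AUC_ev/D_ev)/(AUC_iv/D_iv) = (547.728/100)/(1120/100) = 5.47728/11.2 = 0.4890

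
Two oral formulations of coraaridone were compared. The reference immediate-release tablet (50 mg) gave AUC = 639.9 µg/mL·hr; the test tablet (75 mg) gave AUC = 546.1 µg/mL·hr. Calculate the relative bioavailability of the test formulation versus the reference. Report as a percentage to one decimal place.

F_rel = (AUC_test/D_test) / (AUC_ref/D_ref)
      = (546.1/75) / (639.9/50)
      = 7.28133 / 12.798 = 0.5689 = 56.89%

F_rel = 56.9%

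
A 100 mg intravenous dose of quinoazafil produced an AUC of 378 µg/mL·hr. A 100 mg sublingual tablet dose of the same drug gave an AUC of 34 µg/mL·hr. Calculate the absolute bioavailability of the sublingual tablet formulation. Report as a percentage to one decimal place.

F = (AUC_ev / D_ev) / (AUC_iv / D_iv)
  = (34/100) / (378/100)
  = 0.34 / 3.78 = 0.0899
  = 8.99%

F = 9.0%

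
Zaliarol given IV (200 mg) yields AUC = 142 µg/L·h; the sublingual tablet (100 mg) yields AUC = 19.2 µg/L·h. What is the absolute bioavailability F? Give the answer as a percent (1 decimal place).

F = 27.0%

F = (AUC_ev / D_ev) / (AUC_iv / D_iv)
  = (19.2/100) / (142/200)
  = 0.192 / 0.71 = 0.2704
  = 27.04%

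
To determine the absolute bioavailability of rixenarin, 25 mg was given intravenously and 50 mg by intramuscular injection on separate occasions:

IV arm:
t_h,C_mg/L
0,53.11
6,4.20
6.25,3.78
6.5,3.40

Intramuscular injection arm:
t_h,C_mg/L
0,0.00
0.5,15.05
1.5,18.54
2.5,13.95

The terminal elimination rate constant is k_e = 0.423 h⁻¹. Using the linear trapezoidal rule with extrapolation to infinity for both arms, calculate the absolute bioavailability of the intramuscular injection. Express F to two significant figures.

F = 0.19

Trapezoidal AUC_0→6.5 (IV):
  [0→6]: (53.11+4.20)/2 × 6 = 171.93
  [6→6.25]: (4.20+3.78)/2 × 0.25 = 0.9975
  [6.25→6.5]: (3.78+3.40)/2 × 0.25 = 0.8975
  Sum = 173.825 mg/L·h
IV tail: 3.40/0.423 = 8.038; AUC_iv,0→∞ = 173.825 + 8.038 = 181.863 mg/L·h
Trapezoidal AUC_0→2.5 (intramuscular injection):
  [0→0.5]: (0.00+15.05)/2 × 0.5 = 3.7625
  [0.5→1.5]: (15.05+18.54)/2 × 1 = 16.795
  [1.5→2.5]: (18.54+13.95)/2 × 1 = 16.245
  Sum = 36.8025 mg/L·h
intramuscular injection tail: 13.95/0.423 = 32.979; AUC_ev,0→∞ = 36.8025 + 32.979 = 69.7815 mg/L·h
F = (AUC_ev/D_ev)/(AUC_iv/D_iv) = (69.7815/50)/(181.863/25) = 1.39563/7.27452 = 0.1919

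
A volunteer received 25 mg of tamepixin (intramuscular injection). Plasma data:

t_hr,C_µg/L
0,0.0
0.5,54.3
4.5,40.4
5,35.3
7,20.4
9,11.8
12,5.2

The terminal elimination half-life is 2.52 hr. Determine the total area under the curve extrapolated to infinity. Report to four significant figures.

Trapezoidal AUC_0→12:
  [0→0.5]: (0.0+54.3)/2 × 0.5 = 13.575
  [0.5→4.5]: (54.3+40.4)/2 × 4 = 189.4
  [4.5→5]: (40.4+35.3)/2 × 0.5 = 18.925
  [5→7]: (35.3+20.4)/2 × 2 = 55.7
  [7→9]: (20.4+11.8)/2 × 2 = 32.2
  [9→12]: (11.8+5.2)/2 × 3 = 25.5
  Sum = 335.3 µg/L·hr
k_e = ln2 / t½ = 0.693147 / 2.52 = 0.2751 hr^-1
Extrapolated tail: C_last / k_e = 5.2 / 0.2751 = 18.902
AUC_0→∞ = 335.3 + 18.902 = 354.202 µg/L·hr

AUC = 354.2 µg/L·hr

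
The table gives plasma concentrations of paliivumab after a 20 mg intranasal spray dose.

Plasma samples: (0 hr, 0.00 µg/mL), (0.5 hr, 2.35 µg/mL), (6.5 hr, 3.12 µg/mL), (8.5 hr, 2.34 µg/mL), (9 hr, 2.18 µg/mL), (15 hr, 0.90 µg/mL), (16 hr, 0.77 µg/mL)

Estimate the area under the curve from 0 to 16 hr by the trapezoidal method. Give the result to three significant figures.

AUC = 33.7 µg/mL·hr

Trapezoidal AUC_0→16:
  [0→0.5]: (0.00+2.35)/2 × 0.5 = 0.5875
  [0.5→6.5]: (2.35+3.12)/2 × 6 = 16.41
  [6.5→8.5]: (3.12+2.34)/2 × 2 = 5.46
  [8.5→9]: (2.34+2.18)/2 × 0.5 = 1.13
  [9→15]: (2.18+0.90)/2 × 6 = 9.24
  [15→16]: (0.90+0.77)/2 × 1 = 0.835
  Sum = 33.6625 µg/mL·hr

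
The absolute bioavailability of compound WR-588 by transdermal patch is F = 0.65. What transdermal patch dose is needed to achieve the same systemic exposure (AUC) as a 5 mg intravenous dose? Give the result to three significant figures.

For equal systemic exposure: F × D_ev = D_iv
D_ev = D_iv / F = 5 / 0.65 = 7.69231 mg

D_transdermal = 7.69 mg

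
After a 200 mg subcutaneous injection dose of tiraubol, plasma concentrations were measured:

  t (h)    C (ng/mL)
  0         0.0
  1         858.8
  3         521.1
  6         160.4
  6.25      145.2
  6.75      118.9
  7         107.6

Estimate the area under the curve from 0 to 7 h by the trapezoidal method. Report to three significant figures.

Trapezoidal AUC_0→7:
  [0→1]: (0.0+858.8)/2 × 1 = 429.4
  [1→3]: (858.8+521.1)/2 × 2 = 1379.9
  [3→6]: (521.1+160.4)/2 × 3 = 1022.25
  [6→6.25]: (160.4+145.2)/2 × 0.25 = 38.2
  [6.25→6.75]: (145.2+118.9)/2 × 0.5 = 66.025
  [6.75→7]: (118.9+107.6)/2 × 0.25 = 28.3125
  Sum = 2964.0875 ng/mL·h

AUC = 2960 ng/mL·h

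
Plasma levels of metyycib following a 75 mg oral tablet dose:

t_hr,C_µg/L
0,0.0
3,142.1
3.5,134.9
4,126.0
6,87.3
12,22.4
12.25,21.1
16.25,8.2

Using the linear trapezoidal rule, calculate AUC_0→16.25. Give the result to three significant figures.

Trapezoidal AUC_0→16.25:
  [0→3]: (0.0+142.1)/2 × 3 = 213.15
  [3→3.5]: (142.1+134.9)/2 × 0.5 = 69.25
  [3.5→4]: (134.9+126.0)/2 × 0.5 = 65.225
  [4→6]: (126.0+87.3)/2 × 2 = 213.3
  [6→12]: (87.3+22.4)/2 × 6 = 329.1
  [12→12.25]: (22.4+21.1)/2 × 0.25 = 5.4375
  [12.25→16.25]: (21.1+8.2)/2 × 4 = 58.6
  Sum = 954.0625 µg/L·hr

AUC = 954 µg/L·hr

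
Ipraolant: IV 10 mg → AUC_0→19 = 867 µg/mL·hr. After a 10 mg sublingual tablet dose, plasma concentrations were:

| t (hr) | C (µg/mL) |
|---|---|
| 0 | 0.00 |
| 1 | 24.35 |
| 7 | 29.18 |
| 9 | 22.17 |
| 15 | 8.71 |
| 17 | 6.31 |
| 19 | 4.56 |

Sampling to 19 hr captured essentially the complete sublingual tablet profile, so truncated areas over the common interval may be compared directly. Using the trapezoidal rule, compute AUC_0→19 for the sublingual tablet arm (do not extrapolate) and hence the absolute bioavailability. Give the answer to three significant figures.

F = 0.395

Trapezoidal AUC_0→19 (sublingual tablet):
  [0→1]: (0.00+24.35)/2 × 1 = 12.175
  [1→7]: (24.35+29.18)/2 × 6 = 160.59
  [7→9]: (29.18+22.17)/2 × 2 = 51.35
  [9→15]: (22.17+8.71)/2 × 6 = 92.64
  [15→17]: (8.71+6.31)/2 × 2 = 15.02
  [17→19]: (6.31+4.56)/2 × 2 = 10.87
  Sum = 342.645 µg/mL·hr
F = (AUC_ev/D_ev)/(AUC_iv/D_iv) = (342.645/10)/(867/10) = 34.2645/86.7 = 0.3952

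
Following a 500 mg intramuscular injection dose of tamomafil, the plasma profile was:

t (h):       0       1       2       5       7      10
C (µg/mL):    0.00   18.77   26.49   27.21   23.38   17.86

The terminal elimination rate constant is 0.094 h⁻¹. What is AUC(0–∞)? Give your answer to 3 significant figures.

AUC = 415 µg/mL·h

Trapezoidal AUC_0→10:
  [0→1]: (0.00+18.77)/2 × 1 = 9.385
  [1→2]: (18.77+26.49)/2 × 1 = 22.63
  [2→5]: (26.49+27.21)/2 × 3 = 80.55
  [5→7]: (27.21+23.38)/2 × 2 = 50.59
  [7→10]: (23.38+17.86)/2 × 3 = 61.86
  Sum = 225.015 µg/mL·h
Extrapolated tail: C_last / k_e = 17.86 / 0.094 = 190.000
AUC_0→∞ = 225.015 + 190.000 = 415.015 µg/mL·h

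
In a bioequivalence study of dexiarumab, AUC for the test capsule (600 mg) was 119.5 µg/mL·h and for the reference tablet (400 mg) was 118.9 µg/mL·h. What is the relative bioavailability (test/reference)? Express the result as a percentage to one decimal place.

F_rel = 67.0%

F_rel = (AUC_test/D_test) / (AUC_ref/D_ref)
      = (119.5/600) / (118.9/400)
      = 0.199167 / 0.29725 = 0.6700 = 67.00%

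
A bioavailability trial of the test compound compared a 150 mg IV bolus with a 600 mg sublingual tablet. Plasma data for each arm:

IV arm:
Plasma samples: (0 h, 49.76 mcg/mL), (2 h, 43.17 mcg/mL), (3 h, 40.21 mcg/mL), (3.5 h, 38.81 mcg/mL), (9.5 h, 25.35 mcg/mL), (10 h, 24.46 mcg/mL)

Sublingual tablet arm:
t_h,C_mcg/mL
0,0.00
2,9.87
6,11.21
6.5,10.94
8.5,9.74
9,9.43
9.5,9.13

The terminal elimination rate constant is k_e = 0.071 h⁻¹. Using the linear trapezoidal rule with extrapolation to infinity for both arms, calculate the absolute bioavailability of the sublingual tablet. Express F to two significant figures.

F = 0.077

Trapezoidal AUC_0→10 (IV):
  [0→2]: (49.76+43.17)/2 × 2 = 92.93
  [2→3]: (43.17+40.21)/2 × 1 = 41.69
  [3→3.5]: (40.21+38.81)/2 × 0.5 = 19.755
  [3.5→9.5]: (38.81+25.35)/2 × 6 = 192.48
  [9.5→10]: (25.35+24.46)/2 × 0.5 = 12.4525
  Sum = 359.3075 mcg/mL·h
IV tail: 24.46/0.071 = 344.507; AUC_iv,0→∞ = 359.3075 + 344.507 = 703.8145 mcg/mL·h
Trapezoidal AUC_0→9.5 (sublingual tablet):
  [0→2]: (0.00+9.87)/2 × 2 = 9.87
  [2→6]: (9.87+11.21)/2 × 4 = 42.16
  [6→6.5]: (11.21+10.94)/2 × 0.5 = 5.5375
  [6.5→8.5]: (10.94+9.74)/2 × 2 = 20.68
  [8.5→9]: (9.74+9.43)/2 × 0.5 = 4.7925
  [9→9.5]: (9.43+9.13)/2 × 0.5 = 4.64
  Sum = 87.68 mcg/mL·h
sublingual tablet tail: 9.13/0.071 = 128.592; AUC_ev,0→∞ = 87.68 + 128.592 = 216.272 mcg/mL·h
F = (AUC_ev/D_ev)/(AUC_iv/D_iv) = (216.272/600)/(703.8145/150) = 0.360453/4.6921 = 0.0768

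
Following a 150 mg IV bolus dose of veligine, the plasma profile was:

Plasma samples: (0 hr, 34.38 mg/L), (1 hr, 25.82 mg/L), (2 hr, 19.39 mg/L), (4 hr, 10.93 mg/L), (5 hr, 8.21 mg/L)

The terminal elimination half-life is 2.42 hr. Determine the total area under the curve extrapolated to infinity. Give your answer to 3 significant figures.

AUC = 121 mg/L·hr

Trapezoidal AUC_0→5:
  [0→1]: (34.38+25.82)/2 × 1 = 30.1
  [1→2]: (25.82+19.39)/2 × 1 = 22.605
  [2→4]: (19.39+10.93)/2 × 2 = 30.32
  [4→5]: (10.93+8.21)/2 × 1 = 9.57
  Sum = 92.595 mg/L·hr
k_e = ln2 / t½ = 0.693147 / 2.42 = 0.2864 hr^-1
Extrapolated tail: C_last / k_e = 8.21 / 0.2864 = 28.666
AUC_0→∞ = 92.595 + 28.666 = 121.261 mg/L·hr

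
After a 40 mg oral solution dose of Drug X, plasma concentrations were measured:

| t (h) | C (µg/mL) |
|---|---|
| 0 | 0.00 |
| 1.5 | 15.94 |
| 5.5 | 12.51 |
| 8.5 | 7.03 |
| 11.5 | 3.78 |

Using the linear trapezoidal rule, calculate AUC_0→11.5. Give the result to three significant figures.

Trapezoidal AUC_0→11.5:
  [0→1.5]: (0.00+15.94)/2 × 1.5 = 11.955
  [1.5→5.5]: (15.94+12.51)/2 × 4 = 56.9
  [5.5→8.5]: (12.51+7.03)/2 × 3 = 29.31
  [8.5→11.5]: (7.03+3.78)/2 × 3 = 16.215
  Sum = 114.38 µg/mL·h

AUC = 114 µg/mL·h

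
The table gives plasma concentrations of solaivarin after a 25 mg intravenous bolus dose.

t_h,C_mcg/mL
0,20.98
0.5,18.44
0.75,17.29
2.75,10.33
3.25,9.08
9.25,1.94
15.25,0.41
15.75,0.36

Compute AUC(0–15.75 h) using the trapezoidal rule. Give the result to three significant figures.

Trapezoidal AUC_0→15.75:
  [0→0.5]: (20.98+18.44)/2 × 0.5 = 9.855
  [0.5→0.75]: (18.44+17.29)/2 × 0.25 = 4.46625
  [0.75→2.75]: (17.29+10.33)/2 × 2 = 27.62
  [2.75→3.25]: (10.33+9.08)/2 × 0.5 = 4.8525
  [3.25→9.25]: (9.08+1.94)/2 × 6 = 33.06
  [9.25→15.25]: (1.94+0.41)/2 × 6 = 7.05
  [15.25→15.75]: (0.41+0.36)/2 × 0.5 = 0.1925
  Sum = 87.09625 mcg/mL·h

AUC = 87.1 mcg/mL·h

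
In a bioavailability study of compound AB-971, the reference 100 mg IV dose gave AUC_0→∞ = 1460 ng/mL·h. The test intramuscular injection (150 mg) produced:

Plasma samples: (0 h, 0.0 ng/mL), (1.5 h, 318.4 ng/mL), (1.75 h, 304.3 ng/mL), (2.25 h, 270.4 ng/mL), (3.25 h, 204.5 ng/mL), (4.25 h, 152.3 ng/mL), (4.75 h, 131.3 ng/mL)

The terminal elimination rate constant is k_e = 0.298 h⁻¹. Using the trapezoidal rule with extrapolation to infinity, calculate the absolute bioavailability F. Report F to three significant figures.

F = 0.634

Trapezoidal AUC_0→4.75 (intramuscular injection):
  [0→1.5]: (0.0+318.4)/2 × 1.5 = 238.8
  [1.5→1.75]: (318.4+304.3)/2 × 0.25 = 77.8375
  [1.75→2.25]: (304.3+270.4)/2 × 0.5 = 143.675
  [2.25→3.25]: (270.4+204.5)/2 × 1 = 237.45
  [3.25→4.25]: (204.5+152.3)/2 × 1 = 178.4
  [4.25→4.75]: (152.3+131.3)/2 × 0.5 = 70.9
  Sum = 947.0625 ng/mL·h
Tail: C_last/k_e = 131.3/0.298 = 440.604
AUC_0→∞ (intramuscular injection) = 947.0625 + 440.604 = 1387.6665 ng/mL·h
F = (AUC_ev/D_ev)/(AUC_iv/D_iv) = (1387.6665/150)/(1460/100) = 9.25111/14.6 = 0.6336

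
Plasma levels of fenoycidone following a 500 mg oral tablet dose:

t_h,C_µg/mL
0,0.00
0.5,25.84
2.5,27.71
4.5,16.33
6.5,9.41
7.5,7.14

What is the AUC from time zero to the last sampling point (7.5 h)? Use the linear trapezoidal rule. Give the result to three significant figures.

Trapezoidal AUC_0→7.5:
  [0→0.5]: (0.00+25.84)/2 × 0.5 = 6.46
  [0.5→2.5]: (25.84+27.71)/2 × 2 = 53.55
  [2.5→4.5]: (27.71+16.33)/2 × 2 = 44.04
  [4.5→6.5]: (16.33+9.41)/2 × 2 = 25.74
  [6.5→7.5]: (9.41+7.14)/2 × 1 = 8.275
  Sum = 138.065 µg/mL·h

AUC = 138 µg/mL·h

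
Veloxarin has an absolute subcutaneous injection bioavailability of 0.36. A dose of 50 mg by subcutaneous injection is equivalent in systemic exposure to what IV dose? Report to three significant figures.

Systemic exposure from an extravascular dose = F × D_ev, so the equivalent IV dose is F × D_ev.
D_iv = F × D_ev = 0.36 × 50 = 18 mg

D_iv = 18.0 mg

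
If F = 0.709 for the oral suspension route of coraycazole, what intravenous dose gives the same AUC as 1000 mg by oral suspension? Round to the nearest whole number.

Systemic exposure from an extravascular dose = F × D_ev, so the equivalent IV dose is F × D_ev.
D_iv = F × D_ev = 0.709 × 1000 = 709 mg

D_iv = 709 mg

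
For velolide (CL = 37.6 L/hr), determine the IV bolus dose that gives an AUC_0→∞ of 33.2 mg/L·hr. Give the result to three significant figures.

Dose = 1250 mg

Dose_iv = CL × AUC_0→∞
     = 37.6 × 33.2 = 1248.32 mg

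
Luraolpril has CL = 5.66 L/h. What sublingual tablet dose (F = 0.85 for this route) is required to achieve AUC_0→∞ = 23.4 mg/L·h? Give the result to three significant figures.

Dose = CL × AUC_0→∞ / F
     = 5.66 × 23.4 / 0.85 = 155.816 mg

Dose = 156 mg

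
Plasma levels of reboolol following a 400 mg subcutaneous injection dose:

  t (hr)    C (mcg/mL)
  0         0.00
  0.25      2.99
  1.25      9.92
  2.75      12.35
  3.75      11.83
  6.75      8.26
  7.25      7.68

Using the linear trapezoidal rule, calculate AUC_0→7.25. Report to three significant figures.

AUC = 69.7 mcg/mL·hr

Trapezoidal AUC_0→7.25:
  [0→0.25]: (0.00+2.99)/2 × 0.25 = 0.37375
  [0.25→1.25]: (2.99+9.92)/2 × 1 = 6.455
  [1.25→2.75]: (9.92+12.35)/2 × 1.5 = 16.7025
  [2.75→3.75]: (12.35+11.83)/2 × 1 = 12.09
  [3.75→6.75]: (11.83+8.26)/2 × 3 = 30.135
  [6.75→7.25]: (8.26+7.68)/2 × 0.5 = 3.985
  Sum = 69.74125 mcg/mL·hr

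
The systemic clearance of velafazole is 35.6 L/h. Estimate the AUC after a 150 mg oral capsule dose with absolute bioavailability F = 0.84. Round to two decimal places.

AUC = 3.54 mg/L·h

AUC_0→∞ = F × Dose / CL
        = 0.84 × 150 / 35.6 = 3.53933 mg/L·h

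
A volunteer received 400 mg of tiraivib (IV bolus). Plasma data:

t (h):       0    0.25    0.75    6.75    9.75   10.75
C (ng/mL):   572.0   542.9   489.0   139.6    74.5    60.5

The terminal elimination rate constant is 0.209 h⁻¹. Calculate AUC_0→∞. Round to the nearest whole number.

Trapezoidal AUC_0→10.75:
  [0→0.25]: (572.0+542.9)/2 × 0.25 = 139.3625
  [0.25→0.75]: (542.9+489.0)/2 × 0.5 = 257.975
  [0.75→6.75]: (489.0+139.6)/2 × 6 = 1885.8
  [6.75→9.75]: (139.6+74.5)/2 × 3 = 321.15
  [9.75→10.75]: (74.5+60.5)/2 × 1 = 67.5
  Sum = 2671.7875 ng/mL·h
Extrapolated tail: C_last / k_e = 60.5 / 0.209 = 289.474
AUC_0→∞ = 2671.7875 + 289.474 = 2961.2615 ng/mL·h

AUC = 2961 ng/mL·h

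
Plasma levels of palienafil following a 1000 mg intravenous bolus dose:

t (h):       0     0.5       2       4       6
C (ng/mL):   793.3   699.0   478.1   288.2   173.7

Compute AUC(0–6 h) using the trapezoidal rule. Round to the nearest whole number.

Trapezoidal AUC_0→6:
  [0→0.5]: (793.3+699.0)/2 × 0.5 = 373.075
  [0.5→2]: (699.0+478.1)/2 × 1.5 = 882.825
  [2→4]: (478.1+288.2)/2 × 2 = 766.3
  [4→6]: (288.2+173.7)/2 × 2 = 461.9
  Sum = 2484.1 ng/mL·h

AUC = 2484 ng/mL·h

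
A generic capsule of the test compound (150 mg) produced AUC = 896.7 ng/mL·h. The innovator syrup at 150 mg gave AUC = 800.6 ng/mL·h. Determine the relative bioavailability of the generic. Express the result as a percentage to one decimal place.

F_rel = 112.0%

F_rel = (AUC_test/D_test) / (AUC_ref/D_ref)
      = (896.7/150) / (800.6/150)
      = 5.978 / 5.33733 = 1.1200 = 112.00%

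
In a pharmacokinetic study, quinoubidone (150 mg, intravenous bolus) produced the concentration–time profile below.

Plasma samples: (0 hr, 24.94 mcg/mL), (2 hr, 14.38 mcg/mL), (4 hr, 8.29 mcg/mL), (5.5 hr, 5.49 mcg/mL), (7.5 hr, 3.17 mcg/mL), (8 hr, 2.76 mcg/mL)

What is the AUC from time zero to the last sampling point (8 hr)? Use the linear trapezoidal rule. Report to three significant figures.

Trapezoidal AUC_0→8:
  [0→2]: (24.94+14.38)/2 × 2 = 39.32
  [2→4]: (14.38+8.29)/2 × 2 = 22.67
  [4→5.5]: (8.29+5.49)/2 × 1.5 = 10.335
  [5.5→7.5]: (5.49+3.17)/2 × 2 = 8.66
  [7.5→8]: (3.17+2.76)/2 × 0.5 = 1.4825
  Sum = 82.4675 mcg/mL·hr

AUC = 82.5 mcg/mL·hr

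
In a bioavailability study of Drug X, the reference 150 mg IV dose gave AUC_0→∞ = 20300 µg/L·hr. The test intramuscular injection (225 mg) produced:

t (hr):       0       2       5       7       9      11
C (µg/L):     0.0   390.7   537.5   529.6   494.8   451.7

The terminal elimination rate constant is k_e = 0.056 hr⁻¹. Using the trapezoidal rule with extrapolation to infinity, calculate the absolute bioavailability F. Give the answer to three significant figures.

F = 0.423

Trapezoidal AUC_0→11 (intramuscular injection):
  [0→2]: (0.0+390.7)/2 × 2 = 390.7
  [2→5]: (390.7+537.5)/2 × 3 = 1392.3
  [5→7]: (537.5+529.6)/2 × 2 = 1067.1
  [7→9]: (529.6+494.8)/2 × 2 = 1024.4
  [9→11]: (494.8+451.7)/2 × 2 = 946.5
  Sum = 4821.0 µg/L·hr
Tail: C_last/k_e = 451.7/0.056 = 8066.071
AUC_0→∞ (intramuscular injection) = 4821.0 + 8066.071 = 12887.071 µg/L·hr
F = (AUC_ev/D_ev)/(AUC_iv/D_iv) = (12887.071/225)/(20300/150) = 57.2759/135.333 = 0.4232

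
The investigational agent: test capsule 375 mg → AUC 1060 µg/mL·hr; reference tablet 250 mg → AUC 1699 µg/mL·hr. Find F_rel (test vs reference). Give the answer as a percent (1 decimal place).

F_rel = (AUC_test/D_test) / (AUC_ref/D_ref)
      = (1060/375) / (1699/250)
      = 2.82667 / 6.796 = 0.4159 = 41.59%

F_rel = 41.6%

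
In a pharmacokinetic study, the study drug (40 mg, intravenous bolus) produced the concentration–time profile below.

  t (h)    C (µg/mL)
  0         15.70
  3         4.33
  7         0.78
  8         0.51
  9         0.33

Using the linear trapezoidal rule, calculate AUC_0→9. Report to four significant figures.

AUC = 41.33 µg/mL·h

Trapezoidal AUC_0→9:
  [0→3]: (15.70+4.33)/2 × 3 = 30.045
  [3→7]: (4.33+0.78)/2 × 4 = 10.22
  [7→8]: (0.78+0.51)/2 × 1 = 0.645
  [8→9]: (0.51+0.33)/2 × 1 = 0.42
  Sum = 41.33 µg/mL·h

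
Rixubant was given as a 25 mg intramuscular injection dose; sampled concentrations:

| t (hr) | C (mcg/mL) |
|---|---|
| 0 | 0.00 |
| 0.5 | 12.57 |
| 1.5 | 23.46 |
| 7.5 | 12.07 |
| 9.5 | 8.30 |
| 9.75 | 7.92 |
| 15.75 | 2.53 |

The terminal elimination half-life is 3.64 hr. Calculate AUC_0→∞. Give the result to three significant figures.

AUC = 195 mcg/mL·hr

Trapezoidal AUC_0→15.75:
  [0→0.5]: (0.00+12.57)/2 × 0.5 = 3.1425
  [0.5→1.5]: (12.57+23.46)/2 × 1 = 18.015
  [1.5→7.5]: (23.46+12.07)/2 × 6 = 106.59
  [7.5→9.5]: (12.07+8.30)/2 × 2 = 20.37
  [9.5→9.75]: (8.30+7.92)/2 × 0.25 = 2.0275
  [9.75→15.75]: (7.92+2.53)/2 × 6 = 31.35
  Sum = 181.495 mcg/mL·hr
k_e = ln2 / t½ = 0.693147 / 3.64 = 0.1904 hr^-1
Extrapolated tail: C_last / k_e = 2.53 / 0.1904 = 13.288
AUC_0→∞ = 181.495 + 13.288 = 194.783 mcg/mL·hr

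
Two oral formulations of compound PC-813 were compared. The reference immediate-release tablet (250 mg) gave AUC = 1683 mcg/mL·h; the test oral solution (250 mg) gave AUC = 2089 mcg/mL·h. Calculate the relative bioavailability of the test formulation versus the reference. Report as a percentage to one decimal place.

F_rel = (AUC_test/D_test) / (AUC_ref/D_ref)
      = (2089/250) / (1683/250)
      = 8.356 / 6.732 = 1.2412 = 124.12%

F_rel = 124.1%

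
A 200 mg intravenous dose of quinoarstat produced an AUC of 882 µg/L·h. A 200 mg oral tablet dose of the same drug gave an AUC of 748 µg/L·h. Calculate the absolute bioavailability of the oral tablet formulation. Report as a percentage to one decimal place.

F = (AUC_ev / D_ev) / (AUC_iv / D_iv)
  = (748/200) / (882/200)
  = 3.74 / 4.41 = 0.8481
  = 84.81%

F = 84.8%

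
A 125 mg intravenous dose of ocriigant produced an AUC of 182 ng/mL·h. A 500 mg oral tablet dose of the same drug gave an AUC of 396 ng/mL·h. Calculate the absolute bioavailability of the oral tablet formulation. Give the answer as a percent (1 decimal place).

F = (AUC_ev / D_ev) / (AUC_iv / D_iv)
  = (396/500) / (182/125)
  = 0.792 / 1.456 = 0.5440
  = 54.40%

F = 54.4%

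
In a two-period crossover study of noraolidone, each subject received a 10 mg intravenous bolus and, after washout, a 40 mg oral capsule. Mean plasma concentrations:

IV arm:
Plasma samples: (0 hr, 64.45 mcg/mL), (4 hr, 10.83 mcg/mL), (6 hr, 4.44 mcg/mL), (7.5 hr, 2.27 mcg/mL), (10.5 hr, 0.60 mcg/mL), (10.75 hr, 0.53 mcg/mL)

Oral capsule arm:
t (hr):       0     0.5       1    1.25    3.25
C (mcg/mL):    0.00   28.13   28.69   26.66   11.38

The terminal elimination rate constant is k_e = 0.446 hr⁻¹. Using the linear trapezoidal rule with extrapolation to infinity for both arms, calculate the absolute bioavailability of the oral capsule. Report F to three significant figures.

Trapezoidal AUC_0→10.75 (IV):
  [0→4]: (64.45+10.83)/2 × 4 = 150.56
  [4→6]: (10.83+4.44)/2 × 2 = 15.27
  [6→7.5]: (4.44+2.27)/2 × 1.5 = 5.0325
  [7.5→10.5]: (2.27+0.60)/2 × 3 = 4.305
  [10.5→10.75]: (0.60+0.53)/2 × 0.25 = 0.14125
  Sum = 175.30875 mcg/mL·hr
IV tail: 0.53/0.446 = 1.188; AUC_iv,0→∞ = 175.30875 + 1.188 = 176.49675 mcg/mL·hr
Trapezoidal AUC_0→3.25 (oral capsule):
  [0→0.5]: (0.00+28.13)/2 × 0.5 = 7.0325
  [0.5→1]: (28.13+28.69)/2 × 0.5 = 14.205
  [1→1.25]: (28.69+26.66)/2 × 0.25 = 6.91875
  [1.25→3.25]: (26.66+11.38)/2 × 2 = 38.04
  Sum = 66.19625 mcg/mL·hr
oral capsule tail: 11.38/0.446 = 25.516; AUC_ev,0→∞ = 66.19625 + 25.516 = 91.71225 mcg/mL·hr
F = (AUC_ev/D_ev)/(AUC_iv/D_iv) = (91.71225/40)/(176.49675/10) = 2.29281/17.649675 = 0.1299

F = 0.130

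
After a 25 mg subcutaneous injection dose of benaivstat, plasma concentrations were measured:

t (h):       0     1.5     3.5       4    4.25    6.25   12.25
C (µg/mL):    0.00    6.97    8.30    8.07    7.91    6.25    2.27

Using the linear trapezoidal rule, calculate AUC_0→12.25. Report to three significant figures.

Trapezoidal AUC_0→12.25:
  [0→1.5]: (0.00+6.97)/2 × 1.5 = 5.2275
  [1.5→3.5]: (6.97+8.30)/2 × 2 = 15.27
  [3.5→4]: (8.30+8.07)/2 × 0.5 = 4.0925
  [4→4.25]: (8.07+7.91)/2 × 0.25 = 1.9975
  [4.25→6.25]: (7.91+6.25)/2 × 2 = 14.16
  [6.25→12.25]: (6.25+2.27)/2 × 6 = 25.56
  Sum = 66.3075 µg/mL·h

AUC = 66.3 µg/mL·h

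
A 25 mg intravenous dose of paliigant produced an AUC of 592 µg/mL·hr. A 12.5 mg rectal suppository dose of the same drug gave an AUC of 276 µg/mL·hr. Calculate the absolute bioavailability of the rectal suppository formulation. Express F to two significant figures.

F = 0.93

F = (AUC_ev / D_ev) / (AUC_iv / D_iv)
  = (276/12.5) / (592/25)
  = 22.08 / 23.68 = 0.9324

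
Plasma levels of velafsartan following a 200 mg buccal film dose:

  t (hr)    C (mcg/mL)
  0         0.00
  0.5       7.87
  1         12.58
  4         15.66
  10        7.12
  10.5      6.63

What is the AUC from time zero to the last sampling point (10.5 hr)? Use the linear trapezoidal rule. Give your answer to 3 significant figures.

AUC = 121 mcg/mL·hr

Trapezoidal AUC_0→10.5:
  [0→0.5]: (0.00+7.87)/2 × 0.5 = 1.9675
  [0.5→1]: (7.87+12.58)/2 × 0.5 = 5.1125
  [1→4]: (12.58+15.66)/2 × 3 = 42.36
  [4→10]: (15.66+7.12)/2 × 6 = 68.34
  [10→10.5]: (7.12+6.63)/2 × 0.5 = 3.4375
  Sum = 121.2175 mcg/mL·hr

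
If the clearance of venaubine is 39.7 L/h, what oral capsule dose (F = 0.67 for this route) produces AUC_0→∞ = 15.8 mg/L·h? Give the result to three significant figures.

Dose = 936 mg

Dose = CL × AUC_0→∞ / F
     = 39.7 × 15.8 / 0.67 = 936.209 mg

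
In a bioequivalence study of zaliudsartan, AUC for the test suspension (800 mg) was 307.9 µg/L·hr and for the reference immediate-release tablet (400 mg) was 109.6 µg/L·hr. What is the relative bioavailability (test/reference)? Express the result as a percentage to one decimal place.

F_rel = (AUC_test/D_test) / (AUC_ref/D_ref)
      = (307.9/800) / (109.6/400)
      = 0.384875 / 0.274 = 1.4047 = 140.47%

F_rel = 140.5%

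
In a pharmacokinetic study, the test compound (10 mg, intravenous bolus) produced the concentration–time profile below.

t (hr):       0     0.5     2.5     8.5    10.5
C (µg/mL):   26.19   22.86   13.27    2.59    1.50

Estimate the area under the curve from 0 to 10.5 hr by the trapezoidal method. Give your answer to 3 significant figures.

AUC = 100 µg/mL·hr

Trapezoidal AUC_0→10.5:
  [0→0.5]: (26.19+22.86)/2 × 0.5 = 12.2625
  [0.5→2.5]: (22.86+13.27)/2 × 2 = 36.13
  [2.5→8.5]: (13.27+2.59)/2 × 6 = 47.58
  [8.5→10.5]: (2.59+1.50)/2 × 2 = 4.09
  Sum = 100.0625 µg/mL·hr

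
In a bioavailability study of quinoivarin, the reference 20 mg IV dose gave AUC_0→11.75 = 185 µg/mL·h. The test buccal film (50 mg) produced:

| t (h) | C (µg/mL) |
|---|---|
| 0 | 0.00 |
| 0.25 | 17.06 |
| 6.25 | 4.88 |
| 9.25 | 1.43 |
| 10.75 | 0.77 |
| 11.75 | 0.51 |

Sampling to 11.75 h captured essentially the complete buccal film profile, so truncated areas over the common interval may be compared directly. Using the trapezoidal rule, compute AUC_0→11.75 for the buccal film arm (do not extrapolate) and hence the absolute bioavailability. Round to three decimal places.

Trapezoidal AUC_0→11.75 (buccal film):
  [0→0.25]: (0.00+17.06)/2 × 0.25 = 2.1325
  [0.25→6.25]: (17.06+4.88)/2 × 6 = 65.82
  [6.25→9.25]: (4.88+1.43)/2 × 3 = 9.465
  [9.25→10.75]: (1.43+0.77)/2 × 1.5 = 1.65
  [10.75→11.75]: (0.77+0.51)/2 × 1 = 0.64
  Sum = 79.7075 µg/mL·h
F = (AUC_ev/D_ev)/(AUC_iv/D_iv) = (79.7075/50)/(185/20) = 1.59415/9.25 = 0.1723

F = 0.172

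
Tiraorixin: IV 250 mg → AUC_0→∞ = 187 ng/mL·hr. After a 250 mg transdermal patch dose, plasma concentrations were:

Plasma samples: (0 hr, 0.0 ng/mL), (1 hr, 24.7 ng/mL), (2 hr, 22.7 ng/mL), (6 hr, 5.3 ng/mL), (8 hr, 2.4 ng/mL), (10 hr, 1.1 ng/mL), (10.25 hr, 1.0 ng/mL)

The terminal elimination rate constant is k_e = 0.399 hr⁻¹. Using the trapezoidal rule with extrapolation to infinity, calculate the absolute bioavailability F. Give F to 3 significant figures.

F = 0.567

Trapezoidal AUC_0→10.25 (transdermal patch):
  [0→1]: (0.0+24.7)/2 × 1 = 12.35
  [1→2]: (24.7+22.7)/2 × 1 = 23.7
  [2→6]: (22.7+5.3)/2 × 4 = 56.0
  [6→8]: (5.3+2.4)/2 × 2 = 7.7
  [8→10]: (2.4+1.1)/2 × 2 = 3.5
  [10→10.25]: (1.1+1.0)/2 × 0.25 = 0.2625
  Sum = 103.5125 ng/mL·hr
Tail: C_last/k_e = 1.0/0.399 = 2.506
AUC_0→∞ (transdermal patch) = 103.5125 + 2.506 = 106.0185 ng/mL·hr
F = (AUC_ev/D_ev)/(AUC_iv/D_iv) = (106.0185/250)/(187/250) = 0.424074/0.748 = 0.5669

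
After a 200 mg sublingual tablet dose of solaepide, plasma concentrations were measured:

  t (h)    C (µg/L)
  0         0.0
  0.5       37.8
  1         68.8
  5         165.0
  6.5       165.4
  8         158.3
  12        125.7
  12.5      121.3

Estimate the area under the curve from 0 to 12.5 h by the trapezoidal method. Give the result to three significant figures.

AUC = 1620 µg/L·h

Trapezoidal AUC_0→12.5:
  [0→0.5]: (0.0+37.8)/2 × 0.5 = 9.45
  [0.5→1]: (37.8+68.8)/2 × 0.5 = 26.65
  [1→5]: (68.8+165.0)/2 × 4 = 467.6
  [5→6.5]: (165.0+165.4)/2 × 1.5 = 247.8
  [6.5→8]: (165.4+158.3)/2 × 1.5 = 242.775
  [8→12]: (158.3+125.7)/2 × 4 = 568.0
  [12→12.5]: (125.7+121.3)/2 × 0.5 = 61.75
  Sum = 1624.025 µg/L·h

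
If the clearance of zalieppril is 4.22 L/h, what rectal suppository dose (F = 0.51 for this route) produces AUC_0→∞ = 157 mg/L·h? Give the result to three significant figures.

Dose = CL × AUC_0→∞ / F
     = 4.22 × 157 / 0.51 = 1299.1 mg

Dose = 1300 mg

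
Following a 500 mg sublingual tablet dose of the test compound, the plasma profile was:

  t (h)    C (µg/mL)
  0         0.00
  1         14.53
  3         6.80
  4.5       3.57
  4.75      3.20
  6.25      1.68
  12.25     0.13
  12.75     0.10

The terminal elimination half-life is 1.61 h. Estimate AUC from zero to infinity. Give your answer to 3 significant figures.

AUC = 46.6 µg/mL·h

Trapezoidal AUC_0→12.75:
  [0→1]: (0.00+14.53)/2 × 1 = 7.265
  [1→3]: (14.53+6.80)/2 × 2 = 21.33
  [3→4.5]: (6.80+3.57)/2 × 1.5 = 7.7775
  [4.5→4.75]: (3.57+3.20)/2 × 0.25 = 0.84625
  [4.75→6.25]: (3.20+1.68)/2 × 1.5 = 3.66
  [6.25→12.25]: (1.68+0.13)/2 × 6 = 5.43
  [12.25→12.75]: (0.13+0.10)/2 × 0.5 = 0.0575
  Sum = 46.36625 µg/mL·h
k_e = ln2 / t½ = 0.693147 / 1.61 = 0.4305 h^-1
Extrapolated tail: C_last / k_e = 0.10 / 0.4305 = 0.232
AUC_0→∞ = 46.36625 + 0.232 = 46.59825 µg/mL·h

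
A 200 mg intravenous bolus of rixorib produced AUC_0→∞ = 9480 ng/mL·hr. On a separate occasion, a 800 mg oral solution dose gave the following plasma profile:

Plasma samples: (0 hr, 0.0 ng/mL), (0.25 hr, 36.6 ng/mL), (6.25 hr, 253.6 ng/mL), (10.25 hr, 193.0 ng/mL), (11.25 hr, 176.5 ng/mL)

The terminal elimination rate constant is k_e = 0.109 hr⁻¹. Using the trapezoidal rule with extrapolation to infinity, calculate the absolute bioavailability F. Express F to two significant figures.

F = 0.094

Trapezoidal AUC_0→11.25 (oral solution):
  [0→0.25]: (0.0+36.6)/2 × 0.25 = 4.575
  [0.25→6.25]: (36.6+253.6)/2 × 6 = 870.6
  [6.25→10.25]: (253.6+193.0)/2 × 4 = 893.2
  [10.25→11.25]: (193.0+176.5)/2 × 1 = 184.75
  Sum = 1953.125 ng/mL·hr
Tail: C_last/k_e = 176.5/0.109 = 1619.266
AUC_0→∞ (oral solution) = 1953.125 + 1619.266 = 3572.391 ng/mL·hr
F = (AUC_ev/D_ev)/(AUC_iv/D_iv) = (3572.391/800)/(9480/200) = 4.46549/47.4 = 0.0942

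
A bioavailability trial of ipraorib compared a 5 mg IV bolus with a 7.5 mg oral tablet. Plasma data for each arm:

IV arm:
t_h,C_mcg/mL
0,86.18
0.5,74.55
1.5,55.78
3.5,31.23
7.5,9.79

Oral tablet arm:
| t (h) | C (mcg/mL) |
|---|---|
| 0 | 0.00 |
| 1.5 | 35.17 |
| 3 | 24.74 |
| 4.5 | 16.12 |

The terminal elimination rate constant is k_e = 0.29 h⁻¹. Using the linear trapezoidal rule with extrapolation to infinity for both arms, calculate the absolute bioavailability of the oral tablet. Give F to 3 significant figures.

Trapezoidal AUC_0→7.5 (IV):
  [0→0.5]: (86.18+74.55)/2 × 0.5 = 40.1825
  [0.5→1.5]: (74.55+55.78)/2 × 1 = 65.165
  [1.5→3.5]: (55.78+31.23)/2 × 2 = 87.01
  [3.5→7.5]: (31.23+9.79)/2 × 4 = 82.04
  Sum = 274.3975 mcg/mL·h
IV tail: 9.79/0.29 = 33.759; AUC_iv,0→∞ = 274.3975 + 33.759 = 308.1565 mcg/mL·h
Trapezoidal AUC_0→4.5 (oral tablet):
  [0→1.5]: (0.00+35.17)/2 × 1.5 = 26.3775
  [1.5→3]: (35.17+24.74)/2 × 1.5 = 44.9325
  [3→4.5]: (24.74+16.12)/2 × 1.5 = 30.645
  Sum = 101.955 mcg/mL·h
oral tablet tail: 16.12/0.29 = 55.586; AUC_ev,0→∞ = 101.955 + 55.586 = 157.541 mcg/mL·h
F = (AUC_ev/D_ev)/(AUC_iv/D_iv) = (157.541/7.5)/(308.1565/5) = 21.0055/61.6313 = 0.3408

F = 0.341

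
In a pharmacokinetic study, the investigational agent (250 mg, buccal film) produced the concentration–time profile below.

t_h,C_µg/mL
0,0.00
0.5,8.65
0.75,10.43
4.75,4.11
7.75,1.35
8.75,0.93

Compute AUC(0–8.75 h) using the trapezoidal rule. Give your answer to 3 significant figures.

AUC = 43.0 µg/mL·h

Trapezoidal AUC_0→8.75:
  [0→0.5]: (0.00+8.65)/2 × 0.5 = 2.1625
  [0.5→0.75]: (8.65+10.43)/2 × 0.25 = 2.385
  [0.75→4.75]: (10.43+4.11)/2 × 4 = 29.08
  [4.75→7.75]: (4.11+1.35)/2 × 3 = 8.19
  [7.75→8.75]: (1.35+0.93)/2 × 1 = 1.14
  Sum = 42.9575 µg/mL·h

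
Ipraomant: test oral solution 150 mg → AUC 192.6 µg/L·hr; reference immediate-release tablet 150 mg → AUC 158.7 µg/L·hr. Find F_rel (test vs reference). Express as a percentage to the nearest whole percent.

F_rel = 121%

F_rel = (AUC_test/D_test) / (AUC_ref/D_ref)
      = (192.6/150) / (158.7/150)
      = 1.284 / 1.058 = 1.2136 = 121.36%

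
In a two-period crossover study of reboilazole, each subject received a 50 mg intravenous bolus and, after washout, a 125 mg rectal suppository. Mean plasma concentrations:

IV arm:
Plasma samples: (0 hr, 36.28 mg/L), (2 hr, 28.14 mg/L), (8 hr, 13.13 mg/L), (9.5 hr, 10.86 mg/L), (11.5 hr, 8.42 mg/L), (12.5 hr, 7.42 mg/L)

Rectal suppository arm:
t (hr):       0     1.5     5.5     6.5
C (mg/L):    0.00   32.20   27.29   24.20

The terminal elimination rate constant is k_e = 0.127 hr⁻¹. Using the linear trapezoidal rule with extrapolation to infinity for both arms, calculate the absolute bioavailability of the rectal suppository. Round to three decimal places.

Trapezoidal AUC_0→12.5 (IV):
  [0→2]: (36.28+28.14)/2 × 2 = 64.42
  [2→8]: (28.14+13.13)/2 × 6 = 123.81
  [8→9.5]: (13.13+10.86)/2 × 1.5 = 17.9925
  [9.5→11.5]: (10.86+8.42)/2 × 2 = 19.28
  [11.5→12.5]: (8.42+7.42)/2 × 1 = 7.92
  Sum = 233.4225 mg/L·hr
IV tail: 7.42/0.127 = 58.425; AUC_iv,0→∞ = 233.4225 + 58.425 = 291.8475 mg/L·hr
Trapezoidal AUC_0→6.5 (rectal suppository):
  [0→1.5]: (0.00+32.20)/2 × 1.5 = 24.15
  [1.5→5.5]: (32.20+27.29)/2 × 4 = 118.98
  [5.5→6.5]: (27.29+24.20)/2 × 1 = 25.745
  Sum = 168.875 mg/L·hr
rectal suppository tail: 24.20/0.127 = 190.551; AUC_ev,0→∞ = 168.875 + 190.551 = 359.426 mg/L·hr
F = (AUC_ev/D_ev)/(AUC_iv/D_iv) = (359.426/125)/(291.8475/50) = 2.875408/5.83695 = 0.4926

F = 0.493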